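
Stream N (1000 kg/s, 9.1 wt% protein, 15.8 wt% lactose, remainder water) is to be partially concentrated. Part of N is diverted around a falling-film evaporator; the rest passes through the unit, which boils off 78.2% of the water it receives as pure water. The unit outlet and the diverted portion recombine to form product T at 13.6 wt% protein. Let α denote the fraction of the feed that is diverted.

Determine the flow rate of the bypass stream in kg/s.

All 1000×0.091 = 91 kg/s of protein reaches T, so T = 91/0.136 = 669.12 kg/s and vapour = 330.88 kg/s.
The evaporator receives (1−α)·1000 of feed at 0.751 water and removes 0.782 of that water:
0.782×0.751×(1−α)×1000 = 330.88
(1−α) = 330.88/587.28 = 0.5634;  α = 0.4366.
Bypass flow = 0.4366×1000 = 436.59 kg/s.

436.6 kg/s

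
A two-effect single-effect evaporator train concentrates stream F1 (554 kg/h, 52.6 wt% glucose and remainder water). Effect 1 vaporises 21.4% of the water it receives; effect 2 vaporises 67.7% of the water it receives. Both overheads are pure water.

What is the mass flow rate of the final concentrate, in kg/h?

water in feed = 554×0.474 = 262.6 kg/h.
After stage 1: water left = (1−0.214)×262.6 = 206.4; stream total = 497.8 kg/h.
After stage 2: water left = (1−0.677)×206.4 = 66.667; final concentrate = 358.07 kg/h.

358.1 kg/h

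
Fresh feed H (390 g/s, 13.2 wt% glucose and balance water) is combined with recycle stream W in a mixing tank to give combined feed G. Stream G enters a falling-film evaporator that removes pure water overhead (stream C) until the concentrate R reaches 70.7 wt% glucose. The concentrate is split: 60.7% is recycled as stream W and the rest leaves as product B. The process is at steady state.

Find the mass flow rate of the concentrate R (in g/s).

Overall glucose balance (none leaves overhead): glucose in fresh feed = glucose in product, i.e. 390×0.132 = (1−0.607)·R·0.707.
R = 51.48/(0.707×0.393) = 185.28 g/s.

185.3 g/s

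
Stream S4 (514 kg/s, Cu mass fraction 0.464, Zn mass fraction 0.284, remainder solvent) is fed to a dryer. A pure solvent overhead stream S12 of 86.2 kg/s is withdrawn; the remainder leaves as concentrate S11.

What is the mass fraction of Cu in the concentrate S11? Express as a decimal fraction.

Cu is not removed: 514×0.464 = 238.5 kg/s of Cu enters S11.
Concentrate = 514 − 86.2 = 427.8 kg/s.
Mass fraction = 238.5/427.8 = 0.557.

0.557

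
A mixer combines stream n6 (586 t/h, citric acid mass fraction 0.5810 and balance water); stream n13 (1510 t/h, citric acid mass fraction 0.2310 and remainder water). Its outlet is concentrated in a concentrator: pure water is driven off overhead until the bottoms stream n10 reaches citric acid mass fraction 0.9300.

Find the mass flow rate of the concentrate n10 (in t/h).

citric acid entering = 586×0.581 + 1510×0.231 = 689.28 t/h.
All citric acid reports to n10, so n10 = 689.28/0.930 = 741.16 t/h.

741.2 t/h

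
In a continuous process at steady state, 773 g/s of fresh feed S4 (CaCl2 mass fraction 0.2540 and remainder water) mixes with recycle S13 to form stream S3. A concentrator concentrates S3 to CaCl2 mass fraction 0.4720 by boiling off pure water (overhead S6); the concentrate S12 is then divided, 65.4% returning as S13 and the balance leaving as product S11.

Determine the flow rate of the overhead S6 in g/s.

Overall CaCl2 balance (none leaves overhead): CaCl2 in fresh feed = CaCl2 in product, i.e. 773×0.254 = (1−0.654)·S12·0.472.
S12 = 196.34/(0.472×0.346) = 1202.3 g/s.
Recycle S13 = 0.654×1202.3 = 786.27 g/s.
Combined feed S3 = 773 + 786.27 = 1559.3 g/s.
Overhead S6 = S3 − S12 = 1559.3 − 1202.3 = 357.02 g/s.

357 g/s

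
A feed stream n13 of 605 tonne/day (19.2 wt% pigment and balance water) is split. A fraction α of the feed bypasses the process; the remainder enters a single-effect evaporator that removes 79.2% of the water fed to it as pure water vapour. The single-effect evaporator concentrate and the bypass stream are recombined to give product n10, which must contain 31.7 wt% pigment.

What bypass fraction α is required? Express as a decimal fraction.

All 605×0.192 = 116.16 tonne/day of pigment reaches n10, so n10 = 116.16/0.317 = 366.44 tonne/day and vapour = 238.56 tonne/day.
The evaporator receives (1−α)·605 of feed at 0.808 water and removes 0.792 of that water:
0.792×0.808×(1−α)×605 = 238.56
(1−α) = 238.56/387.16 = 0.6162;  α = 0.3838.

0.384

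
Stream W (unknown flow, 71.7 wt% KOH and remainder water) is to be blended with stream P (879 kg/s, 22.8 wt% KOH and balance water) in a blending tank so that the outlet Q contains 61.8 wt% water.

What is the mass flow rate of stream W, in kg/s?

404.1 kg/s

Let W be the unknown flow. Total out = 879 + W.
water balance: 678.59 + 0.283·W = 0.618·(879 + W)
(0.283 − 0.618)·W = 0.618×879 − 678.59 = -135.37
W = -135.37 / -0.335 = 404.08 kg/s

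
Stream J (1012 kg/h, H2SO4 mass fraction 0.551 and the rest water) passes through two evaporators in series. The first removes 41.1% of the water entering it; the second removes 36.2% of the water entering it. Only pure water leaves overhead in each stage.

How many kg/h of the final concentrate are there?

water in feed = 1012×0.449 = 454.39 kg/h.
After stage 1: water left = (1−0.411)×454.39 = 267.63; stream total = 825.25 kg/h.
After stage 2: water left = (1−0.362)×267.63 = 170.75; final concentrate = 728.36 kg/h.

728.4 kg/h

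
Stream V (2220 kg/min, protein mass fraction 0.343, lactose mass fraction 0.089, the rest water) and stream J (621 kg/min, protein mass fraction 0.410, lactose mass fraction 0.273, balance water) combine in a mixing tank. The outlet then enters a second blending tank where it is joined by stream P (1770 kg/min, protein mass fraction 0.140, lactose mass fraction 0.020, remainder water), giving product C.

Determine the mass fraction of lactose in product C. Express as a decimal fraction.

0.087

Overall, product flow = 4611 kg/min.
lactose in = 2220×0.089 + 621×0.273 + 1770×0.020 = 402.51 kg/min.
lactose fraction in C = 0.087.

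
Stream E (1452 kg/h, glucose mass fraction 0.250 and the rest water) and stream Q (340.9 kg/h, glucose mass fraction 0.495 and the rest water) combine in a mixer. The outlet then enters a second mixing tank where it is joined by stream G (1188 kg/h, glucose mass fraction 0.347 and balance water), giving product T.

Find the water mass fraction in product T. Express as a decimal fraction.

Overall, product flow = 2980.9 kg/h.
water in = 1452×0.750 + 340.9×0.505 + 1188×0.653 = 2036.9 kg/h.
water fraction in T = 0.683.

0.683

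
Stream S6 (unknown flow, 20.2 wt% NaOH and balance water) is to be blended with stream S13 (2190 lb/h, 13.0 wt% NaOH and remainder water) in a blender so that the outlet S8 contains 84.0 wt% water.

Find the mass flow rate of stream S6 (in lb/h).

Let S6 be the unknown flow. Total out = 2190 + S6.
water balance: 1905.3 + 0.798·S6 = 0.840·(2190 + S6)
(0.798 − 0.840)·S6 = 0.840×2190 − 1905.3 = -65.7
S6 = -65.7 / -0.042 = 1564.3 lb/h

1564 lb/h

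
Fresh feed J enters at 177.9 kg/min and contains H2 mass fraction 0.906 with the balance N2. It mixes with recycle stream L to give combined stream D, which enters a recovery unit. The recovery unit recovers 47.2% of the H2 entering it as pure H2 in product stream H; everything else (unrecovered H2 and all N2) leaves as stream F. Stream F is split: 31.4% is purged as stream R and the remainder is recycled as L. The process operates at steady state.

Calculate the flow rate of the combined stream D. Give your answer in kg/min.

306 kg/min

N2 enters only via J and leaves only via the purge: 177.9×0.094 = 0.314×(N2 in F), and the recovery unit passes all N2, so N2 in D = N2 in F = 53.257 kg/min.
H2 in D: m_A = 177.9×0.906 + (1−0.314)·(1−0.472)·m_A, so m_A = 161.18/0.6378 = 252.71 kg/min.
D = 252.71 + 53.257 = 305.97 kg/min.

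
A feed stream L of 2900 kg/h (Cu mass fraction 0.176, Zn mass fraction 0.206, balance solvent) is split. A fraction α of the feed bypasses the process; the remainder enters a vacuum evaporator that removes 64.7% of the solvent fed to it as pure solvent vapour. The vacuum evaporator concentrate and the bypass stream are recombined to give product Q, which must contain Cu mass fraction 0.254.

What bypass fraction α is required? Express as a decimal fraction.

0.232

All 2900×0.176 = 510.4 kg/h of Cu reaches Q, so Q = 510.4/0.254 = 2009.4 kg/h and vapour = 890.55 kg/h.
The evaporator receives (1−α)·2900 of feed at 0.618 solvent and removes 0.647 of that solvent:
0.647×0.618×(1−α)×2900 = 890.55
(1−α) = 890.55/1159.6 = 0.7680;  α = 0.2320.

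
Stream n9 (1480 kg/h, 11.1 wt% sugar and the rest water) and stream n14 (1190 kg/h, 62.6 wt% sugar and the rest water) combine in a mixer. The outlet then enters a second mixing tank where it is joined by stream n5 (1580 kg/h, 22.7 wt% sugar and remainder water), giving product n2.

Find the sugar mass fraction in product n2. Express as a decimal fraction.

Overall, product flow = 4250 kg/h.
sugar in = 1480×0.111 + 1190×0.626 + 1580×0.227 = 1267.9 kg/h.
sugar fraction in n2 = 0.298.

0.298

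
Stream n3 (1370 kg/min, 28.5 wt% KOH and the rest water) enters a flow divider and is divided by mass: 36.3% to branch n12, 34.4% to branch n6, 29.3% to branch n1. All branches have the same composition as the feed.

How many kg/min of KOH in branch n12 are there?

Branch n12 total = 0.363×1370 = 497.31 kg/min.
KOH in n12 = 0.285×497.31 = 141.73 kg/min.

141.7 kg/min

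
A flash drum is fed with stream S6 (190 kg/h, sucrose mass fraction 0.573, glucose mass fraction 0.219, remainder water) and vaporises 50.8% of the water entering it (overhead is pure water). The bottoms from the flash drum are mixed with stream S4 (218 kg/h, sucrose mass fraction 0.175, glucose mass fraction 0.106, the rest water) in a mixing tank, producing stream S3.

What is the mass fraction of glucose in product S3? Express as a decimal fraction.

0.167

Vapour removed = 0.508×0.208×190 = 20.076 kg/h; concentrate = 169.92 kg/h.
glucose reaching the mixer = 41.61 (from concentrate) + 218×0.106 = 64.718 kg/h.
Product flow = 169.92 + 218 = 387.92 kg/h; glucose fraction = 0.167.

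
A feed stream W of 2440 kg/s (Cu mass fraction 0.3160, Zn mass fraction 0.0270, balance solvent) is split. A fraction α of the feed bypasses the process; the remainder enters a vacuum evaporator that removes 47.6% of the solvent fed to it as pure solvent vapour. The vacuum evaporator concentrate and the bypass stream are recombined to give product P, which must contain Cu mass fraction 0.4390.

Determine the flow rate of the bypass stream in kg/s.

All 2440×0.316 = 771.04 kg/s of Cu reaches P, so P = 771.04/0.439 = 1756.4 kg/s and vapour = 683.64 kg/s.
The evaporator receives (1−α)·2440 of feed at 0.657 solvent and removes 0.476 of that solvent:
0.476×0.657×(1−α)×2440 = 683.64
(1−α) = 683.64/763.07 = 0.8959;  α = 0.1041.
Bypass flow = 0.1041×2440 = 253.96 kg/s.

254 kg/s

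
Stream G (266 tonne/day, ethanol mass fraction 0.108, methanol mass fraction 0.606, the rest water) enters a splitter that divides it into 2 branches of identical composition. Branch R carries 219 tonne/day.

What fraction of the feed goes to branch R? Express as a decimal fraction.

Fraction to R = 219/266 = 0.8233.

0.823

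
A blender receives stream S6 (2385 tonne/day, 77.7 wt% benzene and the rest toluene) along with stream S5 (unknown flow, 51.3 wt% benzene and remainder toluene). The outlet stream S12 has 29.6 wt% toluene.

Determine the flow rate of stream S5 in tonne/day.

911.5 tonne/day

Let S5 be the unknown flow. Total out = 2385 + S5.
toluene balance: 531.86 + 0.487·S5 = 0.296·(2385 + S5)
(0.487 − 0.296)·S5 = 0.296×2385 − 531.86 = 174.1
S5 = 174.1 / 0.191 = 911.54 tonne/day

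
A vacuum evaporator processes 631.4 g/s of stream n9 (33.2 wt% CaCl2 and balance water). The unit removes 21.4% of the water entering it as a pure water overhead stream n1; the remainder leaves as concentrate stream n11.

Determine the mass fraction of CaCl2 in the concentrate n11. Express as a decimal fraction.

0.387

CaCl2 is not removed: 631.4×0.332 = 209.62 g/s of CaCl2 enters n11.
water entering = 631.4×0.668 = 421.78 g/s; overhead removed = 0.214×421.78 = 90.26 g/s.
Concentrate = 631.4 − 90.26 = 541.14 g/s.
Mass fraction = 209.62/541.14 = 0.387.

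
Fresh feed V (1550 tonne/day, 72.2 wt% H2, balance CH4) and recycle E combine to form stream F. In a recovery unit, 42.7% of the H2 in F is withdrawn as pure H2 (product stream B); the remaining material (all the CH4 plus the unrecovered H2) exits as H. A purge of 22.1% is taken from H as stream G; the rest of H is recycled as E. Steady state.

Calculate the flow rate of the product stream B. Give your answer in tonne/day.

863.1 tonne/day

H2 in F: m_A = 1550×0.722 + (1−0.221)·(1−0.427)·m_A, so m_A = 1119.1/0.5536 = 2021.4 tonne/day.
Product B = 0.427×2021.4 = 863.13 tonne/day.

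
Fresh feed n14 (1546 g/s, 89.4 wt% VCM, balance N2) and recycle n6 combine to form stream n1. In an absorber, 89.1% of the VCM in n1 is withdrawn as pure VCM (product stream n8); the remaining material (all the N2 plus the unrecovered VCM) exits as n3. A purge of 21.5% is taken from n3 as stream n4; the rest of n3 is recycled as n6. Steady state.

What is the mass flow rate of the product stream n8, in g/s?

VCM in n1: m_A = 1546×0.894 + (1−0.215)·(1−0.891)·m_A, so m_A = 1382.1/0.9144 = 1511.5 g/s.
Product n8 = 0.891×1511.5 = 1346.7 g/s.

1347 g/s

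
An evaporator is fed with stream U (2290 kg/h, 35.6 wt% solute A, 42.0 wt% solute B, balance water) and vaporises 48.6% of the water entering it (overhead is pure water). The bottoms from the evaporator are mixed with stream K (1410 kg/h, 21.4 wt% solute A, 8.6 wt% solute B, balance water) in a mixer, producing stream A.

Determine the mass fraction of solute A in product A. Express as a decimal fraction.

Vapour removed = 0.486×0.224×2290 = 249.3 kg/h; concentrate = 2040.7 kg/h.
solute A reaching the mixer = 815.24 (from concentrate) + 1410×0.214 = 1117 kg/h.
Product flow = 2040.7 + 1410 = 3450.7 kg/h; solute A fraction = 0.3237.

0.3237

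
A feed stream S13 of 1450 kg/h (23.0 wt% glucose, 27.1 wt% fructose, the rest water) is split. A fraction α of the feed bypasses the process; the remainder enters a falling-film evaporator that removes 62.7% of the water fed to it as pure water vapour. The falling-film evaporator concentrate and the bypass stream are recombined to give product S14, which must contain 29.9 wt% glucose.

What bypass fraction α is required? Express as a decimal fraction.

All 1450×0.230 = 333.5 kg/h of glucose reaches S14, so S14 = 333.5/0.299 = 1115.4 kg/h and vapour = 334.62 kg/h.
The evaporator receives (1−α)·1450 of feed at 0.499 water and removes 0.627 of that water:
0.627×0.499×(1−α)×1450 = 334.62
(1−α) = 334.62/453.67 = 0.7376;  α = 0.2624.

0.262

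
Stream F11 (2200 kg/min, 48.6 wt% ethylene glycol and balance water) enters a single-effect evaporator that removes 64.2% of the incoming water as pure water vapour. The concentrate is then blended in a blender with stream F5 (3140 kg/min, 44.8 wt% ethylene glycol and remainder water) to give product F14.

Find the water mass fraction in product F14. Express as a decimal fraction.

0.463

Vapour removed = 0.642×0.514×2200 = 725.97 kg/min; concentrate = 1474 kg/min.
water reaching the mixer = 404.83 (from concentrate) + 3140×0.552 = 2138.1 kg/min.
Product flow = 1474 + 3140 = 4614 kg/min; water fraction = 0.463.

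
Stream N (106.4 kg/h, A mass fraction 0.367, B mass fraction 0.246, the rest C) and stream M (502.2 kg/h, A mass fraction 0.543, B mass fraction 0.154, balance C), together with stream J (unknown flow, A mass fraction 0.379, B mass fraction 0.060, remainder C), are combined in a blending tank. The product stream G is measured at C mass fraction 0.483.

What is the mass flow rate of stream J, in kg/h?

1290 kg/h

Let J be the unknown flow. Total out = 608.6 + J.
C balance: 193.34 + 0.561·J = 0.483·(608.6 + J)
(0.561 − 0.483)·J = 0.483×608.6 − 193.34 = 100.61
J = 100.61 / 0.078 = 1289.9 kg/h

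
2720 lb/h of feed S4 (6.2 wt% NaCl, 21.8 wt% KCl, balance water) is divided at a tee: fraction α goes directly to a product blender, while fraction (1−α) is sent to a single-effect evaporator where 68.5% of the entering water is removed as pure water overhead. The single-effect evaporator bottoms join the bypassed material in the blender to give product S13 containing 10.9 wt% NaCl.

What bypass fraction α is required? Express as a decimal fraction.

All 2720×0.062 = 168.64 lb/h of NaCl reaches S13, so S13 = 168.64/0.109 = 1547.2 lb/h and vapour = 1172.8 lb/h.
The evaporator receives (1−α)·2720 of feed at 0.720 water and removes 0.685 of that water:
0.685×0.720×(1−α)×2720 = 1172.8
(1−α) = 1172.8/1341.5 = 0.8743;  α = 0.1257.

0.126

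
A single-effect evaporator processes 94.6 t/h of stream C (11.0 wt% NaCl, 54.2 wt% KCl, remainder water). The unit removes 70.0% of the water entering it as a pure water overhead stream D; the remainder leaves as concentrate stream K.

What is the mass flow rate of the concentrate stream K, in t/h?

71.56 t/h

water entering = 94.6×0.348 = 32.921 t/h; overhead removed = 0.700×32.921 = 23.045 t/h.
Concentrate = 94.6 − 23.045 = 71.555 t/h.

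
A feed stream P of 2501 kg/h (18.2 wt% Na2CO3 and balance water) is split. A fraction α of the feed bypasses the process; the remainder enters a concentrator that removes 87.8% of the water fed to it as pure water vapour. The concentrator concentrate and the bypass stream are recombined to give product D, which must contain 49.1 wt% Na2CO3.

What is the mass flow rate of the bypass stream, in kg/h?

All 2501×0.182 = 455.18 kg/h of Na2CO3 reaches D, so D = 455.18/0.491 = 927.05 kg/h and vapour = 1573.9 kg/h.
The evaporator receives (1−α)·2501 of feed at 0.818 water and removes 0.878 of that water:
0.878×0.818×(1−α)×2501 = 1573.9
(1−α) = 1573.9/1796.2 = 0.8763;  α = 0.1237.
Bypass flow = 0.1237×2501 = 309.49 kg/h.

309.5 kg/h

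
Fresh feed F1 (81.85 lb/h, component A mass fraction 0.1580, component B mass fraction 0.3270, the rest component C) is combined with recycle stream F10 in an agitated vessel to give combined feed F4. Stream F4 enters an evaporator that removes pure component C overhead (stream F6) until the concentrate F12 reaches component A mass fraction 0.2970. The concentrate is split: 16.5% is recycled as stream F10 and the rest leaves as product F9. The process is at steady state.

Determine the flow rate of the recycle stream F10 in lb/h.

Overall component A balance (none leaves overhead): component A in fresh feed = component A in product, i.e. 81.85×0.158 = (1−0.165)·F12·0.297.
F12 = 12.932/(0.297×0.835) = 52.147 lb/h.
Recycle F10 = 0.165×52.147 = 8.6043 lb/h.

8.604 lb/h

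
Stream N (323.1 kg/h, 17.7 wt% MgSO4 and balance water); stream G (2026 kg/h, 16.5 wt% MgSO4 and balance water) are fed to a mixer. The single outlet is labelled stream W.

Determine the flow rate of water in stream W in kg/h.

water out = water in = 323.1×0.823 + 2026×0.835 = 1957.6 kg/h.

1958 kg/h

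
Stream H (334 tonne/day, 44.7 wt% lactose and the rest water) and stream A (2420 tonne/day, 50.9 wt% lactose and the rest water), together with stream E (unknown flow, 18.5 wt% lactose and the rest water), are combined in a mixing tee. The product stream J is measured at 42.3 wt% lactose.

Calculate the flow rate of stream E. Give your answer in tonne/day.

908.1 tonne/day

Let E be the unknown flow. Total out = 2754 + E.
lactose balance: 1381.1 + 0.185·E = 0.423·(2754 + E)
(0.185 − 0.423)·E = 0.423×2754 − 1381.1 = -216.14
E = -216.14 / -0.238 = 908.13 tonne/day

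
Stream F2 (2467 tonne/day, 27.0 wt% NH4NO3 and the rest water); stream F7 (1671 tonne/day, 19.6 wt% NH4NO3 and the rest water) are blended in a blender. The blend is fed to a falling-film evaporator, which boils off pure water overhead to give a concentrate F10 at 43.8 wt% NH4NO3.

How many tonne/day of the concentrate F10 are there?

2269 tonne/day

NH4NO3 entering = 2467×0.270 + 1671×0.196 = 993.61 tonne/day.
All NH4NO3 reports to F10, so F10 = 993.61/0.438 = 2268.5 tonne/day.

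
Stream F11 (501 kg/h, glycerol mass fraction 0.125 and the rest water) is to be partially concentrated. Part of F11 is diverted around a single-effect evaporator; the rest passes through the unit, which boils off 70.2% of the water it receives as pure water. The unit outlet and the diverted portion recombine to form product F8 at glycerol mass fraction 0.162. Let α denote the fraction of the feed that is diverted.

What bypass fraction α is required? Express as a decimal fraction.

0.628

All 501×0.125 = 62.625 kg/h of glycerol reaches F8, so F8 = 62.625/0.162 = 386.57 kg/h and vapour = 114.43 kg/h.
The evaporator receives (1−α)·501 of feed at 0.875 water and removes 0.702 of that water:
0.702×0.875×(1−α)×501 = 114.43
(1−α) = 114.43/307.74 = 0.3718;  α = 0.6282.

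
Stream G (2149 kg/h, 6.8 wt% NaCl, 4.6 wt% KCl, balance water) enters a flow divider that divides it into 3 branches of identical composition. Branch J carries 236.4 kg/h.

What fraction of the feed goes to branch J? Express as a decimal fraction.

0.110

Fraction to J = 236.4/2149 = 0.1100.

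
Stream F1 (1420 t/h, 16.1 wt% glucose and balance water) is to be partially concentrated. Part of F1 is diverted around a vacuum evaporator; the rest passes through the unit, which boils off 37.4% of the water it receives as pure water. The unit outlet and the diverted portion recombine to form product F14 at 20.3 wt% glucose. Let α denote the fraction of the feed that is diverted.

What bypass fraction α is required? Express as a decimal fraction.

0.341

All 1420×0.161 = 228.62 t/h of glucose reaches F14, so F14 = 228.62/0.203 = 1126.2 t/h and vapour = 293.79 t/h.
The evaporator receives (1−α)·1420 of feed at 0.839 water and removes 0.374 of that water:
0.374×0.839×(1−α)×1420 = 293.79
(1−α) = 293.79/445.58 = 0.6594;  α = 0.3406.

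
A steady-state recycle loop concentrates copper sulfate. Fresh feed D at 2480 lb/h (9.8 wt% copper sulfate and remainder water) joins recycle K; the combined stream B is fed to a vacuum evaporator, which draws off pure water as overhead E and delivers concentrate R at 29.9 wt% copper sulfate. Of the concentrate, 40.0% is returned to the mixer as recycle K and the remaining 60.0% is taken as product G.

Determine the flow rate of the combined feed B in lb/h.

Overall copper sulfate balance (none leaves overhead): copper sulfate in fresh feed = copper sulfate in product, i.e. 2480×0.098 = (1−0.400)·R·0.299.
R = 243.04/(0.299×0.600) = 1354.7 lb/h.
Recycle K = 0.400×1354.7 = 541.9 lb/h.
Combined feed B = 2480 + 541.9 = 3021.9 lb/h.

3022 lb/h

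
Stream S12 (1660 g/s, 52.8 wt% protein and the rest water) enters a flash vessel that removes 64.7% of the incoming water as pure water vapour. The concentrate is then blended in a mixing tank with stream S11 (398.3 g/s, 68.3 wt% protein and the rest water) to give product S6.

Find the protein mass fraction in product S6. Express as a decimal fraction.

Vapour removed = 0.647×0.472×1660 = 506.94 g/s; concentrate = 1153.1 g/s.
protein reaching the mixer = 876.48 (from concentrate) + 398.3×0.683 = 1148.5 g/s.
Product flow = 1153.1 + 398.3 = 1551.4 g/s; protein fraction = 0.740.

0.740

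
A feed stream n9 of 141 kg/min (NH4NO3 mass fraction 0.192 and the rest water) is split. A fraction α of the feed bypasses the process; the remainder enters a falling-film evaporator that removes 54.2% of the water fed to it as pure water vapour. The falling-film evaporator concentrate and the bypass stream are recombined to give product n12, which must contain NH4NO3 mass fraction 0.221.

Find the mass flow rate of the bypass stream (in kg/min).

98.75 kg/min

All 141×0.192 = 27.072 kg/min of NH4NO3 reaches n12, so n12 = 27.072/0.221 = 122.5 kg/min and vapour = 18.502 kg/min.
The evaporator receives (1−α)·141 of feed at 0.808 water and removes 0.542 of that water:
0.542×0.808×(1−α)×141 = 18.502
(1−α) = 18.502/61.749 = 0.2996;  α = 0.7004.
Bypass flow = 0.7004×141 = 98.751 kg/min.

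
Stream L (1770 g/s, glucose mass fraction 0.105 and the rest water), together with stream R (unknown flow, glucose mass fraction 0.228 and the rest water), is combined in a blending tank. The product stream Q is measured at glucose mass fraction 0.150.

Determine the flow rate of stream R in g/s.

Let R be the unknown flow. Total out = 1770 + R.
glucose balance: 185.85 + 0.228·R = 0.150·(1770 + R)
(0.228 − 0.150)·R = 0.150×1770 − 185.85 = 79.65
R = 79.65 / 0.078 = 1021.2 g/s

1021 g/s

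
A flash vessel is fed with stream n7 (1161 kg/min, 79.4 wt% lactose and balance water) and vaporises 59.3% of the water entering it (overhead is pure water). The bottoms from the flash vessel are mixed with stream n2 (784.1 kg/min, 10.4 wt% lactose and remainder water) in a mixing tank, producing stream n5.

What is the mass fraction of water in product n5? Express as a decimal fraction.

0.4436

Vapour removed = 0.593×0.206×1161 = 141.83 kg/min; concentrate = 1019.2 kg/min.
water reaching the mixer = 97.341 (from concentrate) + 784.1×0.896 = 799.89 kg/min.
Product flow = 1019.2 + 784.1 = 1803.3 kg/min; water fraction = 0.4436.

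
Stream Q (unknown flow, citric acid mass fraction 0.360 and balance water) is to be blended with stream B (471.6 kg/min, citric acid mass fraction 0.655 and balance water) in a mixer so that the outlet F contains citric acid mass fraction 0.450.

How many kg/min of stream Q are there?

1074 kg/min

Let Q be the unknown flow. Total out = 471.6 + Q.
citric acid balance: 308.9 + 0.360·Q = 0.450·(471.6 + Q)
(0.360 − 0.450)·Q = 0.450×471.6 − 308.9 = -96.678
Q = -96.678 / -0.090 = 1074.2 kg/min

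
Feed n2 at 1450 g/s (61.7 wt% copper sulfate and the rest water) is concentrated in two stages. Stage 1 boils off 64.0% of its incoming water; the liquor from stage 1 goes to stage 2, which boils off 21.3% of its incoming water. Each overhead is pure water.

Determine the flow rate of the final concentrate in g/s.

water in feed = 1450×0.383 = 555.35 g/s.
After stage 1: water left = (1−0.640)×555.35 = 199.93; stream total = 1094.6 g/s.
After stage 2: water left = (1−0.213)×199.93 = 157.34; final concentrate = 1052 g/s.

1052 g/s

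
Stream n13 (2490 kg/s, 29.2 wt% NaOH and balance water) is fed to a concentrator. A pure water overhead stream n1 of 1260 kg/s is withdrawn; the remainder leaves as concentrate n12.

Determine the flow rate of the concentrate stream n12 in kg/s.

Concentrate = 2490 − 1260 = 1230 kg/s.

1230 kg/s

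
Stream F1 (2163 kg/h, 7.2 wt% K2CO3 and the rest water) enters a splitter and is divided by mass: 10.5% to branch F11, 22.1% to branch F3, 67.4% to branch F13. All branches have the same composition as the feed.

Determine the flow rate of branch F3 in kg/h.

478 kg/h

Branch F3 flow = 0.221×2163 = 478.02 kg/h.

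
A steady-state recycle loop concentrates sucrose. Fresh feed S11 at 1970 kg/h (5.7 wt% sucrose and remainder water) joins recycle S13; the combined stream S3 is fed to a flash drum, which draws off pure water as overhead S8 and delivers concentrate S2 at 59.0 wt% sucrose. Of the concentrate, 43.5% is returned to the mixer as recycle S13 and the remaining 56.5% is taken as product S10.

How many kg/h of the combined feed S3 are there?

Overall sucrose balance (none leaves overhead): sucrose in fresh feed = sucrose in product, i.e. 1970×0.057 = (1−0.435)·S2·0.590.
S2 = 112.29/(0.590×0.565) = 336.85 kg/h.
Recycle S13 = 0.435×336.85 = 146.53 kg/h.
Combined feed S3 = 1970 + 146.53 = 2116.5 kg/h.

2117 kg/h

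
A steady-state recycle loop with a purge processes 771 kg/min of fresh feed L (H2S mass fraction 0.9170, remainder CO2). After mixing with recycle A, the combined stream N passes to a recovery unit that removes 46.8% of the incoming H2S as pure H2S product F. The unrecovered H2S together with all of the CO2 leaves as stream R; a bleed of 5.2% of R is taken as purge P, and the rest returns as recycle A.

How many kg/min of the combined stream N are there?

2657 kg/min

CO2 enters only via L and leaves only via the purge: 771×0.083 = 0.052×(CO2 in R), and the recovery unit passes all CO2, so CO2 in N = CO2 in R = 1230.6 kg/min.
H2S in N: m_A = 771×0.917 + (1−0.052)·(1−0.468)·m_A, so m_A = 707.01/0.4957 = 1426.4 kg/min.
N = 1426.4 + 1230.6 = 2657 kg/min.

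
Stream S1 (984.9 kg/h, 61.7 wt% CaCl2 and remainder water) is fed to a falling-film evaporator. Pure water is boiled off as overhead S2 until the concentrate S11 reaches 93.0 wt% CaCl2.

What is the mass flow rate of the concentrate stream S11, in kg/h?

653.4 kg/h

CaCl2 is conserved: 984.9×0.617 = 607.68 kg/h all reports to the concentrate.
Concentrate = 607.68/(target fraction) = 653.42 kg/h.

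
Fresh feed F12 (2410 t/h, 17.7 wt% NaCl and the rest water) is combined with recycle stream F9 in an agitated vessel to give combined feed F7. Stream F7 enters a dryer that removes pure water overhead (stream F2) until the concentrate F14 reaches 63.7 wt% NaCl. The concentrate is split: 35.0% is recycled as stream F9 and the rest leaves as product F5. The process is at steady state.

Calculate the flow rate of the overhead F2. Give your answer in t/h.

Overall NaCl balance (none leaves overhead): NaCl in fresh feed = NaCl in product, i.e. 2410×0.177 = (1−0.350)·F14·0.637.
F14 = 426.57/(0.637×0.650) = 1030.2 t/h.
Recycle F9 = 0.350×1030.2 = 360.58 t/h.
Combined feed F7 = 2410 + 360.58 = 2770.6 t/h.
Overhead F2 = F7 − F14 = 2770.6 − 1030.2 = 1740.3 t/h.

1740 t/h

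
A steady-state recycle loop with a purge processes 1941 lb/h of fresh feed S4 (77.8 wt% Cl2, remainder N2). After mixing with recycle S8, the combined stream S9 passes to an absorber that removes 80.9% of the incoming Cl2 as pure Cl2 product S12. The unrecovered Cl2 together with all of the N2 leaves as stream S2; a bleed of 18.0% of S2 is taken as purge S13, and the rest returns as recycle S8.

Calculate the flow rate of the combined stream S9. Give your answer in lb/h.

N2 enters only via S4 and leaves only via the purge: 1941×0.222 = 0.180×(N2 in S2), and the absorber passes all N2, so N2 in S9 = N2 in S2 = 2393.9 lb/h.
Cl2 in S9: m_A = 1941×0.778 + (1−0.180)·(1−0.809)·m_A, so m_A = 1510.1/0.8434 = 1790.5 lb/h.
S9 = 1790.5 + 2393.9 = 4184.4 lb/h.

4184 lb/h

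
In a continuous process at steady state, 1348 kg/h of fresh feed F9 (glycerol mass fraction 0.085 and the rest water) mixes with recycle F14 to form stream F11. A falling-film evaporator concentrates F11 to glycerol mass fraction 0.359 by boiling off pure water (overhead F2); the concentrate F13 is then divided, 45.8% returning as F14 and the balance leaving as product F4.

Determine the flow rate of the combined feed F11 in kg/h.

1618 kg/h

Overall glycerol balance (none leaves overhead): glycerol in fresh feed = glycerol in product, i.e. 1348×0.085 = (1−0.458)·F13·0.359.
F13 = 114.58/(0.359×0.542) = 588.86 kg/h.
Recycle F14 = 0.458×588.86 = 269.7 kg/h.
Combined feed F11 = 1348 + 269.7 = 1617.7 kg/h.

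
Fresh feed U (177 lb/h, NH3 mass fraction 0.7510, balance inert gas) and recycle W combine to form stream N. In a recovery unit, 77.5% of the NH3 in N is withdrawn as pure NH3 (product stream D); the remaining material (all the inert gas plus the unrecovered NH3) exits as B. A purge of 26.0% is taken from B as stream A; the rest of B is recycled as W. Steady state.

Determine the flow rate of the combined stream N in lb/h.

329 lb/h

inert gas enters only via U and leaves only via the purge: 177×0.249 = 0.260×(inert gas in B), and the recovery unit passes all inert gas, so inert gas in N = inert gas in B = 169.51 lb/h.
NH3 in N: m_A = 177×0.751 + (1−0.260)·(1−0.775)·m_A, so m_A = 132.93/0.8335 = 159.48 lb/h.
N = 159.48 + 169.51 = 328.99 lb/h.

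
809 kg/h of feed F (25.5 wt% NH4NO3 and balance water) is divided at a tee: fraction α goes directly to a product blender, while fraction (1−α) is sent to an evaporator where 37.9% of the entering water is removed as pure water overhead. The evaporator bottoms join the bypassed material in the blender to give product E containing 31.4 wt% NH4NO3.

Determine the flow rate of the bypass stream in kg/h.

270.6 kg/h

All 809×0.255 = 206.3 kg/h of NH4NO3 reaches E, so E = 206.3/0.314 = 656.99 kg/h and vapour = 152.01 kg/h.
The evaporator receives (1−α)·809 of feed at 0.745 water and removes 0.379 of that water:
0.379×0.745×(1−α)×809 = 152.01
(1−α) = 152.01/228.43 = 0.6655;  α = 0.3345.
Bypass flow = 0.3345×809 = 270.64 kg/h.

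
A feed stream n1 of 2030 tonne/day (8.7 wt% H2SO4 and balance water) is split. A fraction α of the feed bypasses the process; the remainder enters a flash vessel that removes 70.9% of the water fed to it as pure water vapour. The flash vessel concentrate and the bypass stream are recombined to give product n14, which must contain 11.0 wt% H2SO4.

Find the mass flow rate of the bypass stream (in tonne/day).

All 2030×0.087 = 176.61 tonne/day of H2SO4 reaches n14, so n14 = 176.61/0.110 = 1605.5 tonne/day and vapour = 424.45 tonne/day.
The evaporator receives (1−α)·2030 of feed at 0.913 water and removes 0.709 of that water:
0.709×0.913×(1−α)×2030 = 424.45
(1−α) = 424.45/1314.1 = 0.3230;  α = 0.6770.
Bypass flow = 0.6770×2030 = 1374.3 tonne/day.

1374 tonne/day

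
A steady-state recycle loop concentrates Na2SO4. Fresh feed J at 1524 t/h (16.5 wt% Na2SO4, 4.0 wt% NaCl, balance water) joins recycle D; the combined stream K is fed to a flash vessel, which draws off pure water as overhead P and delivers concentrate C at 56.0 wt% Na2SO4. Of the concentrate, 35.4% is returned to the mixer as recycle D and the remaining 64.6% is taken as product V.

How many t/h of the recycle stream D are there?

246.1 t/h

Overall Na2SO4 balance (none leaves overhead): Na2SO4 in fresh feed = Na2SO4 in product, i.e. 1524×0.165 = (1−0.354)·C·0.560.
C = 251.46/(0.560×0.646) = 695.1 t/h.
Recycle D = 0.354×695.1 = 246.07 t/h.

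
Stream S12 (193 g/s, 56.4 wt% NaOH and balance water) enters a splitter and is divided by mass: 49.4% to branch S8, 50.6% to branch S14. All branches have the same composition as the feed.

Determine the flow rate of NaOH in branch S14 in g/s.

55.08 g/s

Branch S14 total = 0.506×193 = 97.658 g/s.
NaOH in S14 = 0.564×97.658 = 55.079 g/s.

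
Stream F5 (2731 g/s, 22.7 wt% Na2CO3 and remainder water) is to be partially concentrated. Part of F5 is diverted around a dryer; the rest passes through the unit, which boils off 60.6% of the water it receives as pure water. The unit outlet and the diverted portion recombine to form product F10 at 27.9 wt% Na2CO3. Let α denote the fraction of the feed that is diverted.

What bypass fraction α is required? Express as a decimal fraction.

All 2731×0.227 = 619.94 g/s of Na2CO3 reaches F10, so F10 = 619.94/0.279 = 2222 g/s and vapour = 509 g/s.
The evaporator receives (1−α)·2731 of feed at 0.773 water and removes 0.606 of that water:
0.606×0.773×(1−α)×2731 = 509
(1−α) = 509/1279.3 = 0.3979;  α = 0.6021.

0.602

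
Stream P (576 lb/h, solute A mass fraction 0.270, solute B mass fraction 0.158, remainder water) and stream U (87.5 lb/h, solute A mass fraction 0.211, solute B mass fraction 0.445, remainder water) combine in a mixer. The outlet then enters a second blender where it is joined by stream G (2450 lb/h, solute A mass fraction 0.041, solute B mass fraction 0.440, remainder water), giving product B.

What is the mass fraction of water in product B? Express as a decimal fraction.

Overall, product flow = 3113.5 lb/h.
water in = 576×0.572 + 87.5×0.344 + 2450×0.519 = 1631.1 lb/h.
water fraction in B = 0.524.

0.524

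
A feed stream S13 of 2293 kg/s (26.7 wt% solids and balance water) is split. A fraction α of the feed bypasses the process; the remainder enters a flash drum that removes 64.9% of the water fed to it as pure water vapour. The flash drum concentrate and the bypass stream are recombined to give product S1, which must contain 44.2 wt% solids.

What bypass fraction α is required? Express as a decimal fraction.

0.168

All 2293×0.267 = 612.23 kg/s of solids reaches S1, so S1 = 612.23/0.442 = 1385.1 kg/s and vapour = 907.86 kg/s.
The evaporator receives (1−α)·2293 of feed at 0.733 water and removes 0.649 of that water:
0.649×0.733×(1−α)×2293 = 907.86
(1−α) = 907.86/1090.8 = 0.8323;  α = 0.1677.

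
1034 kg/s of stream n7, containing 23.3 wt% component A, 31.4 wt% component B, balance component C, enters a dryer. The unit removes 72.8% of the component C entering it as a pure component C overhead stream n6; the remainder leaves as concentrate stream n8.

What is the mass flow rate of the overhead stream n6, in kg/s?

341 kg/s

component C entering = 1034×0.453 = 468.4 kg/s; overhead removed = 0.728×468.4 = 341 kg/s.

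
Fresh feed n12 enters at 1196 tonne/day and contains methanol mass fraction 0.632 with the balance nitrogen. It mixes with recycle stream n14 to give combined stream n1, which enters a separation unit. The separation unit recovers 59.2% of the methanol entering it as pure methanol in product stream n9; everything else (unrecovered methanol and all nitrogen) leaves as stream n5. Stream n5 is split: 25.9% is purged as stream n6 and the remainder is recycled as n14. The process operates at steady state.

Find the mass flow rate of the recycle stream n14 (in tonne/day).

nitrogen enters only via n12 and leaves only via the purge: 1196×0.368 = 0.259×(nitrogen in n5), and the separation unit passes all nitrogen, so nitrogen in n1 = nitrogen in n5 = 1699.3 tonne/day.
methanol in n1: m_A = 1196×0.632 + (1−0.259)·(1−0.592)·m_A, so m_A = 755.87/0.6977 = 1083.4 tonne/day.
n5 = (1−0.592)×1083.4 + 1699.3 = 2141.4 tonne/day.
Recycle n14 = (1−0.259)×2141.4 = 1586.8 tonne/day.

1587 tonne/day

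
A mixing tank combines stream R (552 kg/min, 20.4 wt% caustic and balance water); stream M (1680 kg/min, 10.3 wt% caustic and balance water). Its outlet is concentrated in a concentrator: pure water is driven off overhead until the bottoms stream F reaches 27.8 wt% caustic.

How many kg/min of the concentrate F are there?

caustic entering = 552×0.204 + 1680×0.103 = 285.65 kg/min.
All caustic reports to F, so F = 285.65/0.278 = 1027.5 kg/min.

1028 kg/min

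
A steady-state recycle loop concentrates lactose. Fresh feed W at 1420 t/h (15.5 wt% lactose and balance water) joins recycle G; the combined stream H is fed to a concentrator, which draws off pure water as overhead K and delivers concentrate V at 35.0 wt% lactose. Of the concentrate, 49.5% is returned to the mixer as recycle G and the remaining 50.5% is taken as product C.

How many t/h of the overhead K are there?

Overall lactose balance (none leaves overhead): lactose in fresh feed = lactose in product, i.e. 1420×0.155 = (1−0.495)·V·0.350.
V = 220.1/(0.350×0.505) = 1245.3 t/h.
Recycle G = 0.495×1245.3 = 616.4 t/h.
Combined feed H = 1420 + 616.4 = 2036.4 t/h.
Overhead K = H − V = 2036.4 − 1245.3 = 791.14 t/h.

791.1 t/h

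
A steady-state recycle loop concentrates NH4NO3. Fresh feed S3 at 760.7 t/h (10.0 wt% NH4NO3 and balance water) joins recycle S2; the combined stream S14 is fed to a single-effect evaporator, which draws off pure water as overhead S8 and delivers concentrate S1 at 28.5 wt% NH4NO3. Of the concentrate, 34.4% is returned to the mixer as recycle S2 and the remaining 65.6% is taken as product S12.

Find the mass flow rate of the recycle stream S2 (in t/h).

140 t/h

Overall NH4NO3 balance (none leaves overhead): NH4NO3 in fresh feed = NH4NO3 in product, i.e. 760.7×0.100 = (1−0.344)·S1·0.285.
S1 = 76.07/(0.285×0.656) = 406.88 t/h.
Recycle S2 = 0.344×406.88 = 139.97 t/h.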